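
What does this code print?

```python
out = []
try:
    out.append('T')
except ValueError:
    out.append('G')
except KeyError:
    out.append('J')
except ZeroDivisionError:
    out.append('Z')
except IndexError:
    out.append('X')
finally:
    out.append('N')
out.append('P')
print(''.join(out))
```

Execution trace: 'T' (try body, no exception) → 'N' (finally) → 'P' (after the try/except). Output: TNP

Answer: TNP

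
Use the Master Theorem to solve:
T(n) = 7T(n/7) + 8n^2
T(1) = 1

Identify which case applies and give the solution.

a=7, b=7, f(n)=8n^2. log_7(7) = 1. Since c=2 > 1 and the regularity condition holds (7(n/7)^2 = (7/7^2)n^2 with 7/7^2 < 1), Case 3 applies: T(n) = Θ(f(n)) = O(n^2).

Answer: O(n^2) - Case 3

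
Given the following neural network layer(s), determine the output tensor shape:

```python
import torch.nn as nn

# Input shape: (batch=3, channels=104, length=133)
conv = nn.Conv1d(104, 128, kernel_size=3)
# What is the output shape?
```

Input: (3, 104, 133) -> Output: (3, 128, 131)

Answer: (3, 128, 131)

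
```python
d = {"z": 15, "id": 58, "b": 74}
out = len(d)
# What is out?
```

Trace:
`d = {"z": 15, "id": 58, "b": 74}` → d = {'z': 15, 'id': 58, 'b': 74}
`out = len(d)` → out = 3
So out = 3

Answer: 3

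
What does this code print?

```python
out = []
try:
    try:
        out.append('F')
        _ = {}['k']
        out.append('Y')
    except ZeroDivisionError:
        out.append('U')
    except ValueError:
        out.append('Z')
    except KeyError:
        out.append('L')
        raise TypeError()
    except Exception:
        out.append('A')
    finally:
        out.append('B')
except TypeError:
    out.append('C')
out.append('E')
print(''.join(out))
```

Execution trace: 'F' (try body) → 'L' (except KeyError) → 'B' (finally) → 'C' (outer except TypeError) → 'E' (after the try/except). Output: FLBCE

Answer: FLBCE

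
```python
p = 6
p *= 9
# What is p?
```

Trace:
`p = 6` → p = 6
`p *= 9` → p = 54
So p = 54

Answer: 54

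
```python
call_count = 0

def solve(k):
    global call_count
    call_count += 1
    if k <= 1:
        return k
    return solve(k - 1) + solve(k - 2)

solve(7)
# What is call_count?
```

Calls(k) = 1 + Calls(k-1) + Calls(k-2); Calls(0)=Calls(1)=1. For k=7 this gives 41.

Answer: 41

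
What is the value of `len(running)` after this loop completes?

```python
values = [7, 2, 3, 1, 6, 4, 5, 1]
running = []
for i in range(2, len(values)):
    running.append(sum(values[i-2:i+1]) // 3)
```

Number of 3-element averages
`running` takes the values: [] → [4] → [4, 2] → [4, 2, 3] → [4, 2, 3, 3] → [4, 2, 3, 3, 5] → [4, 2, 3, 3, 5, 3]
So `len(running)` = 6

Answer: 6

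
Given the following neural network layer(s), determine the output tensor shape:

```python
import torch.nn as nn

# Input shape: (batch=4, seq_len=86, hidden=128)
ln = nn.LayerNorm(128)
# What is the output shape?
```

Input: (4, 86, 128) -> Output: (4, 86, 128)

Answer: (4, 86, 128)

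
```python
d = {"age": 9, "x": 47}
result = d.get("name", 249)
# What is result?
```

Trace:
`d = {"age": 9, "x": 47}` → d = {'age': 9, 'x': 47}
`result = d.get("name", 249)` → result = 249
So result = 249

Answer: 249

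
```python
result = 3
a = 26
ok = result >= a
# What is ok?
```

Trace:
`result = 3` → result = 3
`a = 26` → a = 26
`ok = result >= a` → ok = False
So ok = False

Answer: False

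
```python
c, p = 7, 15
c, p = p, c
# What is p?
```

Trace:
`c, p = 7, 15` → c = 7; p = 15
`c, p = p, c` → c = 15; p = 7
So p = 7

Answer: 7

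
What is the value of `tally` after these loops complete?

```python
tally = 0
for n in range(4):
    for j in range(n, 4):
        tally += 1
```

Upper triangle: 4 + 3 + ... + 1
`tally` takes the values: 0 → 1 → 2 → 3 → 4 → 5 → 6 → 7 → 8 → 9 → 10

Answer: 10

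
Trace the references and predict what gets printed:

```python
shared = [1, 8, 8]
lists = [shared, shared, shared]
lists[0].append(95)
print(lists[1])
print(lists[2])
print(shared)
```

Key concept: list of same reference.
Step by step:
`shared = [1, 8, 8]` → shared = [1, 8, 8]
`lists = [shared, shared, shared]` → lists = [[1, 8, 8], [1, 8, 8], [1, 8, 8]]
`lists[0].append(95)` → shared = [1, 8, 8, 95]; lists = [[1, 8, 8, 95], [1, 8, 8, 95], [1, 8, 8, 95]]
`print(lists[1])` → prints [1, 8, 8, 95]
`print(lists[2])` → prints [1, 8, 8, 95]
`print(shared)` → prints [1, 8, 8, 95]

Answer:
[1, 8, 8, 95]
[1, 8, 8, 95]
[1, 8, 8, 95]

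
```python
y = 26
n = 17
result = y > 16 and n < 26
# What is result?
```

Trace:
`y = 26` → y = 26
`n = 17` → n = 17
`result = y > 16 and n < 26` → result = True
So result = True

Answer: True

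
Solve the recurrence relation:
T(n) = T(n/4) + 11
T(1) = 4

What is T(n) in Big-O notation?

Each step divides n by 4 and adds 11. After log_4(n) steps we reach T(1)=4. So T(n) = 11·log_4(n) + 4 = O(log n).

Answer: O(log n)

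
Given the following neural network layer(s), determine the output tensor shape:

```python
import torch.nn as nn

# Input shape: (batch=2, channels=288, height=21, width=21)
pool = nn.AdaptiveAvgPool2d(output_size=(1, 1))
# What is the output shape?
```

Input: (2, 288, 21, 21) -> Output: (2, 288, 1, 1)

Answer: (2, 288, 1, 1)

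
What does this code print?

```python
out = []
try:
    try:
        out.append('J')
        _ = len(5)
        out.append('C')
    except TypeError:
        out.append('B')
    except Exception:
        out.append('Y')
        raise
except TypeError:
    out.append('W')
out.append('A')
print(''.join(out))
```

Execution trace: 'J' (inner try body) → 'B' (inner except TypeError) → 'A' (after the try/except). Output: JBA

Answer: JBA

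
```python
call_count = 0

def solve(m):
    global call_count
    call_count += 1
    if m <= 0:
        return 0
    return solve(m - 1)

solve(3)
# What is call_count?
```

Linear recursion stepping by 1: 4 calls from m=3 down to ≤0.

Answer: 4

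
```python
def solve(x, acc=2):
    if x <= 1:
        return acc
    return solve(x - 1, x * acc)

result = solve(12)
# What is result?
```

Accumulator trace (n, acc): (12, 2) -> (11, 24) -> (10, 264) -> (9, 2640) -> (8, 23760) -> (7, 190080) -> (6, 1330560) -> (5, 7983360) -> (4, 39916800) -> (3, 159667200) -> (2, 479001600) -> (1, 958003200) -> return 958003200

Answer: 958003200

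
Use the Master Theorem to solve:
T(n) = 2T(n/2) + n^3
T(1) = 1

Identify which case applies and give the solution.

a=2, b=2, f(n)=n^3. log_2(2) = 1. Since c=3 > 1 and the regularity condition holds (2(n/2)^3 = (2/2^3)n^3 with 2/2^3 < 1), Case 3 applies: T(n) = Θ(f(n)) = O(n^3).

Answer: O(n^3) - Case 3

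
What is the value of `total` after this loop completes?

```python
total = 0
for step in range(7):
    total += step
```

Sum of 0 to 6 = 21
`total` takes the values: 0 → 1 → 3 → 6 → 10 → 15 → 21

Answer: 21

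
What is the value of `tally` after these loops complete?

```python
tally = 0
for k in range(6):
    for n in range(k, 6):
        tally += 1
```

Upper triangle: 6 + 5 + ... + 1
`tally` takes the values: 0 → 1 → 2 → 3 → 4 → 5 → 6 → 7 → 8 → 9 → 10 → 11 → 12 → 13 → 14 → 15 → 16 → 17 → 18 → 19 → 20 → 21

Answer: 21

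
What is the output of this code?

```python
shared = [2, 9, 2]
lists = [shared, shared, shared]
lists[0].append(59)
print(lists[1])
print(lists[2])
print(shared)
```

Key concept: list of same reference.
Step by step:
`shared = [2, 9, 2]` → shared = [2, 9, 2]
`lists = [shared, shared, shared]` → lists = [[2, 9, 2], [2, 9, 2], [2, 9, 2]]
`lists[0].append(59)` → shared = [2, 9, 2, 59]; lists = [[2, 9, 2, 59], [2, 9, 2, 59], [2, 9, 2, 59]]
`print(lists[1])` → prints [2, 9, 2, 59]
`print(lists[2])` → prints [2, 9, 2, 59]
`print(shared)` → prints [2, 9, 2, 59]

Answer:
[2, 9, 2, 59]
[2, 9, 2, 59]
[2, 9, 2, 59]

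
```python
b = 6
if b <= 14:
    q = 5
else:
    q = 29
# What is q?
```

Trace:
`b = 6` → b = 6
`if b <= 14: ...` → b <= 14 is True → q = 5
So q = 5

Answer: 5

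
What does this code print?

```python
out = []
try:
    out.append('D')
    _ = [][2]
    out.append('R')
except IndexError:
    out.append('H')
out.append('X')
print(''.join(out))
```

Execution trace: 'D' (try body) → 'H' (except IndexError) → 'X' (after the try/except). Output: DHX

Answer: DHX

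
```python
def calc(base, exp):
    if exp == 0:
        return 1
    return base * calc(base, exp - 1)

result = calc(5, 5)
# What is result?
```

calc(5, 5) = 5 * 5 * 5 * 5 * 5 = 3125

Answer: 3125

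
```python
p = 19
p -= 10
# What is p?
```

Trace:
`p = 19` → p = 19
`p -= 10` → p = 9
So p = 9

Answer: 9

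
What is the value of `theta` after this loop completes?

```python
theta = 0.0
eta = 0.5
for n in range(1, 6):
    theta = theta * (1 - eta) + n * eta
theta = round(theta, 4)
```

Moving average with lr=0.5
`theta` takes the values: 0.0 → 0.5 → 1.25 → 2.125 → 3.0625 → 4.03125 → 4.0312

Answer: 4.0312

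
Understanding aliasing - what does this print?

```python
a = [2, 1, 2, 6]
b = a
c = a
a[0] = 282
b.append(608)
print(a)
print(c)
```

Key concept: multiple aliases.
Step by step:
`a = [2, 1, 2, 6]` → a = [2, 1, 2, 6]
`b = a` → b = [2, 1, 2, 6] (same object as a)
`c = a` → c = [2, 1, 2, 6] (same object as a, b)
`a[0] = 282` → a = [282, 1, 2, 6] (same object as b, c); b = [282, 1, 2, 6] (same object as a, c); c = [282, 1, 2, 6] (same object as a, b)
`b.append(608)` → a = [282, 1, 2, 6, 608] (same object as b, c); b = [282, 1, 2, 6, 608] (same object as a, c); c = [282, 1, 2, 6, 608] (same object as a, b)
`print(a)` → prints [282, 1, 2, 6, 608]
`print(c)` → prints [282, 1, 2, 6, 608]

Answer:
[282, 1, 2, 6, 608]
[282, 1, 2, 6, 608]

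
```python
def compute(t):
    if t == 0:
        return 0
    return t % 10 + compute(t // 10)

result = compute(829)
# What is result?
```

Sum of digits of 829: 9 + 2 + 8 = 19

Answer: 19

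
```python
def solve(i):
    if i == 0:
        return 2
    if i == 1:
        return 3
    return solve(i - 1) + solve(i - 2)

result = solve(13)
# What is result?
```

Build up from base cases: solve(0)=2, solve(1)=3, solve(2)=5, solve(3)=8, solve(4)=13, solve(5)=21, solve(6)=34, ..., solve(13)=987

Answer: 987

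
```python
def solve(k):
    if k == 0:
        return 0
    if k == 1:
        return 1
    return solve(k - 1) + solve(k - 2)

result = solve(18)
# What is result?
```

Build up from base cases: solve(0)=0, solve(1)=1, solve(2)=1, solve(3)=2, solve(4)=3, solve(5)=5, solve(6)=8, ..., solve(18)=2584

Answer: 2584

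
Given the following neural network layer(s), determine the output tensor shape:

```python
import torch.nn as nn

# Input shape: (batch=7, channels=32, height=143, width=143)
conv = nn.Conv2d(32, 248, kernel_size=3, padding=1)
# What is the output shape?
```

Input: (7, 32, 143, 143) -> Output: (7, 248, 143, 143)

Answer: (7, 248, 143, 143)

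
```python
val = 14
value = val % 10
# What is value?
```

Trace:
`val = 14` → val = 14
`value = val % 10` → value = 4
So value = 4

Answer: 4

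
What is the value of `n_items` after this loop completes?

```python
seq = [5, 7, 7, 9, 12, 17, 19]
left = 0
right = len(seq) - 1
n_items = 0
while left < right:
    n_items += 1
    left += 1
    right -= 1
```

Iterations until pointers meet (list length 7)
`n_items` takes the values: 0 → 1 → 2 → 3

Answer: 3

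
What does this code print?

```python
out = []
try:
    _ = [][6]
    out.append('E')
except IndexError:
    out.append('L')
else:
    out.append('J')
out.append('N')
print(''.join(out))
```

Execution trace: 'L' (except IndexError) → 'N' (after the try/except). Output: LN

Answer: LN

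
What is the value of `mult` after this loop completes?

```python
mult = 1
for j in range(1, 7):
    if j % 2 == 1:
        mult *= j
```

Product of odd numbers 1 to 6
`mult` takes the values: 1 → 3 → 15

Answer: 15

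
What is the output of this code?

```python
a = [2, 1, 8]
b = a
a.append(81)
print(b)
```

Key concept: basic list aliasing.
Step by step:
`a = [2, 1, 8]` → a = [2, 1, 8]
`b = a` → b = [2, 1, 8] (same object as a)
`a.append(81)` → a = [2, 1, 8, 81] (same object as b); b = [2, 1, 8, 81] (same object as a)
`print(b)` → prints [2, 1, 8, 81]

Answer: [2, 1, 8, 81]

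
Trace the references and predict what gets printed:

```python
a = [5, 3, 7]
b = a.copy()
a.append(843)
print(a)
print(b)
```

Key concept: list.copy() creates independent copy.
Step by step:
`a = [5, 3, 7]` → a = [5, 3, 7]
`b = a.copy()` → b = [5, 3, 7]
`a.append(843)` → a = [5, 3, 7, 843]
`print(a)` → prints [5, 3, 7, 843]
`print(b)` → prints [5, 3, 7]

Answer:
[5, 3, 7, 843]
[5, 3, 7]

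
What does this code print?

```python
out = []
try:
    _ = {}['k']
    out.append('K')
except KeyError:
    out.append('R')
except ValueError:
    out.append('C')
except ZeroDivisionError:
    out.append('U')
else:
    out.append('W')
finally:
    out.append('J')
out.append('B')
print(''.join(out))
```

Execution trace: 'R' (except KeyError) → 'J' (finally) → 'B' (after the try/except). Output: RJB

Answer: RJB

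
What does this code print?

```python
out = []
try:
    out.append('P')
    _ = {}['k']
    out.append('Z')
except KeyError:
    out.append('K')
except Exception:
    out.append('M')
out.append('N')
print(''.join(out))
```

Execution trace: 'P' (try body) → 'K' (except KeyError) → 'N' (after the try/except). Output: PKN

Answer: PKN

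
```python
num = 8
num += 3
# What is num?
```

Trace:
`num = 8` → num = 8
`num += 3` → num = 11
So num = 11

Answer: 11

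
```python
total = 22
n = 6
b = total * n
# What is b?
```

Trace:
`total = 22` → total = 22
`n = 6` → n = 6
`b = total * n` → b = 132
So b = 132

Answer: 132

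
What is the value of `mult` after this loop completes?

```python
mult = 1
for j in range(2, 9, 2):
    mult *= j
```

Product of even numbers 2 to 8
`mult` takes the values: 1 → 2 → 8 → 48 → 384

Answer: 384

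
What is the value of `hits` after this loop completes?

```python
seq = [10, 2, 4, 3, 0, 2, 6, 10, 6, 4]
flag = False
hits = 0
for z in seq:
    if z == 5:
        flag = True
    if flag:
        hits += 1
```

Count elements after first 5 in [10, 2, 4, 3, 0, 2, 6, 10, 6, 4]
`hits` takes the values: 0

Answer: 0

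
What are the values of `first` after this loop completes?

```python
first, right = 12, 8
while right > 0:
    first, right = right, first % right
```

GCD of 12 and 8
`first` takes the values: 12 → 8 → 4

Answer: 4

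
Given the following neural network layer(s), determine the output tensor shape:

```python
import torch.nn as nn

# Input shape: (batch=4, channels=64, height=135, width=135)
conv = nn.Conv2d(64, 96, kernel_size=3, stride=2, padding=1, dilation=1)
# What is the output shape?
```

Input: (4, 64, 135, 135) -> Output: (4, 96, 68, 68)

Answer: (4, 96, 68, 68)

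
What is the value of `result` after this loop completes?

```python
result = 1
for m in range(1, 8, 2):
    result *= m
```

Product of 1, 3, 5, ... up to 7
`result` takes the values: 1 → 3 → 15 → 105

Answer: 105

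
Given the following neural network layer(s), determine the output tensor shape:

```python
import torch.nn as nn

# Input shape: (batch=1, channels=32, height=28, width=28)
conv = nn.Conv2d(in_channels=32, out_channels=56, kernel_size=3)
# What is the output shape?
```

Input: (1, 32, 28, 28) -> Output: (1, 56, 26, 26)

Answer: (1, 56, 26, 26)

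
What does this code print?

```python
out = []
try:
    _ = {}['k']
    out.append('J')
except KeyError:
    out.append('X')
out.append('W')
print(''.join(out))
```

Execution trace: 'X' (except KeyError) → 'W' (after the try/except). Output: XW

Answer: XW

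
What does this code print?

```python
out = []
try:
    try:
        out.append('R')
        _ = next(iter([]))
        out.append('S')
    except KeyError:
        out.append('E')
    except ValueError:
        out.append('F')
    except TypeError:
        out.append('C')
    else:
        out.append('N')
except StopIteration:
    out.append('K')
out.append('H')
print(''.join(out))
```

Execution trace: 'R' (try body) → 'K' (outer except StopIteration) → 'H' (after the try/except). Output: RKH

Answer: RKH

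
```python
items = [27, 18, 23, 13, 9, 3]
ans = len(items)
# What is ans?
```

Trace:
`items = [27, 18, 23, 13, 9, 3]` → items = [27, 18, 23, 13, 9, 3]
`ans = len(items)` → ans = 6
So ans = 6

Answer: 6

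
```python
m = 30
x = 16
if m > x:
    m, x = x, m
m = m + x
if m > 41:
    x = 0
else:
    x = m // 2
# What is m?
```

Trace:
`m = 30` → m = 30
`x = 16` → x = 16
`if m > x: ...` → m > x is True → m = 16; x = 30
`m = m + x` → m = 46
`if m > 41: ...` → m > 41 is True → x = 0
So m = 46

Answer: 46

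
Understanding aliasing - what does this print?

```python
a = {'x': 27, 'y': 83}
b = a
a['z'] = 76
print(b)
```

Key concept: dict aliasing.
Step by step:
`a = {'x': 27, 'y': 83}` → a = {'x': 27, 'y': 83}
`b = a` → b = {'x': 27, 'y': 83} (same object as a)
`a['z'] = 76` → a = {'x': 27, 'y': 83, 'z': 76} (same object as b); b = {'x': 27, 'y': 83, 'z': 76} (same object as a)
`print(b)` → prints {'x': 27, 'y': 83, 'z': 76}

Answer: {'x': 27, 'y': 83, 'z': 76}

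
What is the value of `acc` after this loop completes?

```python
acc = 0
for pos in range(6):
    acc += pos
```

Sum of 0 to 5 = 15
`acc` takes the values: 0 → 1 → 3 → 6 → 10 → 15

Answer: 15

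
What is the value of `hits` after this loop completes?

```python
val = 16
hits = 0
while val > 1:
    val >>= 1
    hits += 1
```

Count right shifts until 1
`hits` takes the values: 0 → 1 → 2 → 3 → 4

Answer: 4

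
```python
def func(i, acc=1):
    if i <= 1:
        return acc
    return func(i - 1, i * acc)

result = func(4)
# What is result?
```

Accumulator trace (n, acc): (4, 1) -> (3, 4) -> (2, 12) -> (1, 24) -> return 24

Answer: 24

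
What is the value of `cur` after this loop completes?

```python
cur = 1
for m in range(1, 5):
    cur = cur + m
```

Start at 1, add 1 through 4
`cur` takes the values: 1 → 2 → 4 → 7 → 11

Answer: 11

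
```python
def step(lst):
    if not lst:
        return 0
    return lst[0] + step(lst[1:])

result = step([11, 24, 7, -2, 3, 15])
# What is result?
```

11 + 24 + 7 + (-2) + 3 + 15 + 0 = 58

Answer: 58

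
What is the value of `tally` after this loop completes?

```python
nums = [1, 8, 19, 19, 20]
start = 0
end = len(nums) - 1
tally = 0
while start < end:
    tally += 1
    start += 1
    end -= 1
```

Iterations until pointers meet (list length 5)
`tally` takes the values: 0 → 1 → 2

Answer: 2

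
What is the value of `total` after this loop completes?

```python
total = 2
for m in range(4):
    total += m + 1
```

Start at 2, add 1 to 4 = 12
`total` takes the values: 2 → 3 → 5 → 8 → 12

Answer: 12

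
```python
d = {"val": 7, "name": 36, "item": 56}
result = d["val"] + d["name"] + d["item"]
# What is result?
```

Trace:
`d = {"val": 7, "name": 36, "item": 56}` → d = {'val': 7, 'name': 36, 'item': 56}
`result = d["val"] + d["name"] + d["item"]` → result = 99
So result = 99

Answer: 99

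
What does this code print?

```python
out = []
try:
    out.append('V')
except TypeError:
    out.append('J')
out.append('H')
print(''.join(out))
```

Execution trace: 'V' (try body, no exception) → 'H' (after the try/except). Output: VH

Answer: VH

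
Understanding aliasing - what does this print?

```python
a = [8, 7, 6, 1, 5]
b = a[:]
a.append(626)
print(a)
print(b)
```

Key concept: slice [:] creates copy.
Step by step:
`a = [8, 7, 6, 1, 5]` → a = [8, 7, 6, 1, 5]
`b = a[:]` → b = [8, 7, 6, 1, 5]
`a.append(626)` → a = [8, 7, 6, 1, 5, 626]
`print(a)` → prints [8, 7, 6, 1, 5, 626]
`print(b)` → prints [8, 7, 6, 1, 5]

Answer:
[8, 7, 6, 1, 5, 626]
[8, 7, 6, 1, 5]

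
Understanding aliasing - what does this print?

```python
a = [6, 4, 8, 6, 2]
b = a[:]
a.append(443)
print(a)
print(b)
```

Key concept: slice [:] creates copy.
Step by step:
`a = [6, 4, 8, 6, 2]` → a = [6, 4, 8, 6, 2]
`b = a[:]` → b = [6, 4, 8, 6, 2]
`a.append(443)` → a = [6, 4, 8, 6, 2, 443]
`print(a)` → prints [6, 4, 8, 6, 2, 443]
`print(b)` → prints [6, 4, 8, 6, 2]

Answer:
[6, 4, 8, 6, 2, 443]
[6, 4, 8, 6, 2]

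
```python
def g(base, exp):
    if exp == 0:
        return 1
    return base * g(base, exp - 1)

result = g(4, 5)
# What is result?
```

g(4, 5) = 4 * 4 * 4 * 4 * 4 = 1024

Answer: 1024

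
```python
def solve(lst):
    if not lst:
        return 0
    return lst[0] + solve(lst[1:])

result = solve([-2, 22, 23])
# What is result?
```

(-2) + 22 + 23 + 0 = 43

Answer: 43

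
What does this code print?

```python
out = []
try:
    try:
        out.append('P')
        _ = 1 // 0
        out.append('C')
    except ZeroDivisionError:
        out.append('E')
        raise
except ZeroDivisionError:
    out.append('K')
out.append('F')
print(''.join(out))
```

Execution trace: 'P' (inner try body) → 'E' (inner except ZeroDivisionError) → 'K' (outer except ZeroDivisionError) → 'F' (after the try/except). Output: PEKF

Answer: PEKF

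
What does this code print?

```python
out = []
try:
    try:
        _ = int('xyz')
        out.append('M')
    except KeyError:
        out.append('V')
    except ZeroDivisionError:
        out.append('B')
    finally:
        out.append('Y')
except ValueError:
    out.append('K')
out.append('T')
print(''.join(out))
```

Execution trace: 'Y' (finally) → 'K' (outer except ValueError) → 'T' (after the try/except). Output: YKT

Answer: YKT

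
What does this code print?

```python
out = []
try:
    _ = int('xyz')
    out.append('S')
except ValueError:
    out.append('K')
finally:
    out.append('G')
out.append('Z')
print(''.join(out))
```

Execution trace: 'K' (except ValueError) → 'G' (finally) → 'Z' (after the try/except). Output: KGZ

Answer: KGZ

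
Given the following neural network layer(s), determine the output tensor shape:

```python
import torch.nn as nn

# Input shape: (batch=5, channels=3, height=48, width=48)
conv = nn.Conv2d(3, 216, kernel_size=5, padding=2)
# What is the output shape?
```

Input: (5, 3, 48, 48) -> Output: (5, 216, 48, 48)

Answer: (5, 216, 48, 48)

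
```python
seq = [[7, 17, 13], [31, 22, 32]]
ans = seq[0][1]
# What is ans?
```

Trace:
`seq = [[7, 17, 13], [31, 22, 32]]` → seq = [[7, 17, 13], [31, 22, 32]]
`ans = seq[0][1]` → ans = 17
So ans = 17

Answer: 17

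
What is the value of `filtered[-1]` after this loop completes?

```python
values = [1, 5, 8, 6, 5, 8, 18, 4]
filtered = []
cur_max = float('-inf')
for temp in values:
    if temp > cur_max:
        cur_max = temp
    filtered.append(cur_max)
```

Running max ends at 18
`filtered` takes the values: [] → [1] → [1, 5] → [1, 5, 8] → [1, 5, 8, 8] → [1, 5, 8, 8, 8] → [1, 5, 8, 8, 8, 8] → [1, 5, 8, 8, 8, 8, 18] → [1, 5, 8, 8, 8, 8, 18, 18]
So `filtered[-1]` = 18

Answer: 18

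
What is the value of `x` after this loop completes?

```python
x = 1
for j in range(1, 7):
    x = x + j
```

Start at 1, add 1 through 6
`x` takes the values: 1 → 2 → 4 → 7 → 11 → 16 → 22

Answer: 22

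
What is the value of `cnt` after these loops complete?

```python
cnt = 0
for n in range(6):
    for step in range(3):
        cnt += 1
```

6 * 3 = 18
`cnt` takes the values: 0 → 1 → 2 → 3 → 4 → 5 → 6 → 7 → 8 → 9 → 10 → 11 → 12 → 13 → 14 → 15 → 16 → 17 → 18

Answer: 18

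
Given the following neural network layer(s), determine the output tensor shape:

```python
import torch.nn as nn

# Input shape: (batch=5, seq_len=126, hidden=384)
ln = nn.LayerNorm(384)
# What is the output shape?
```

Input: (5, 126, 384) -> Output: (5, 126, 384)

Answer: (5, 126, 384)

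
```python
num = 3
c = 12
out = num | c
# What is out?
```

Trace:
`num = 3` → num = 3
`c = 12` → c = 12
`out = num | c` → out = 15
So out = 15

Answer: 15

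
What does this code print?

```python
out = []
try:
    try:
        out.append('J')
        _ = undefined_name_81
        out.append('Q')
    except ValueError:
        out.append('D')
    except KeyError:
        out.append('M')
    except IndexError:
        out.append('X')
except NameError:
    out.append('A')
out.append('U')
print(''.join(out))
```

Execution trace: 'J' (try body) → 'A' (outer except NameError) → 'U' (after the try/except). Output: JAU

Answer: JAU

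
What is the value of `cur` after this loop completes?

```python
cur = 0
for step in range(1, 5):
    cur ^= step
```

XOR of 1 to 4
`cur` takes the values: 0 → 1 → 3 → 0 → 4

Answer: 4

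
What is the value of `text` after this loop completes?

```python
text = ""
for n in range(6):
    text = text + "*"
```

Repeat '*' 6 times
`text` takes the values: "" → "*" → "**" → "***" → "****" → "*****" → "******"

Answer: "******"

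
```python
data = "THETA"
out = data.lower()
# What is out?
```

Trace:
`data = "THETA"` → data = 'THETA'
`out = data.lower()` → out = 'theta'
So out = 'theta'

Answer: 'theta'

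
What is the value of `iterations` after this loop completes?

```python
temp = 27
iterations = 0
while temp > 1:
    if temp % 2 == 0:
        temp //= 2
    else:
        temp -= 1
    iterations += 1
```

Steps to reduce 27 to 1
`iterations` takes the values: 0 → 1 → 2 → 3 → 4 → 5 → 6 → 7

Answer: 7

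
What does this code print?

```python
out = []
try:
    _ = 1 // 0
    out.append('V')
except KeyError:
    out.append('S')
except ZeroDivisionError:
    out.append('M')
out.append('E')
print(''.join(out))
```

Execution trace: 'M' (except ZeroDivisionError) → 'E' (after the try/except). Output: ME

Answer: ME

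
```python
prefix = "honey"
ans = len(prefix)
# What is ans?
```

Trace:
`prefix = "honey"` → prefix = 'honey'
`ans = len(prefix)` → ans = 5
So ans = 5

Answer: 5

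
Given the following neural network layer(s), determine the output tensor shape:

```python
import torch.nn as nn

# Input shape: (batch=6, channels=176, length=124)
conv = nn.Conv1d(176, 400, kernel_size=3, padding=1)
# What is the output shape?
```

Input: (6, 176, 124) -> Output: (6, 400, 124)

Answer: (6, 400, 124)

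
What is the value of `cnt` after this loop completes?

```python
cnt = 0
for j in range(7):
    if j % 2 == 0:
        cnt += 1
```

Count numbers divisible by 2 in range(7)
`cnt` takes the values: 0 → 1 → 2 → 3 → 4

Answer: 4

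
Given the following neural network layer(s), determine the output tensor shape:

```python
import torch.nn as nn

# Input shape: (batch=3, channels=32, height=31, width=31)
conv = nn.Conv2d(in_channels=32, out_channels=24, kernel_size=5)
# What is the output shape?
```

Input: (3, 32, 31, 31) -> Output: (3, 24, 27, 27)

Answer: (3, 24, 27, 27)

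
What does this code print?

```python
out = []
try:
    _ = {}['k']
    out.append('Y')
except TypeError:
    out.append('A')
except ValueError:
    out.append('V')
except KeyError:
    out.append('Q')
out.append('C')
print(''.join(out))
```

Execution trace: 'Q' (except KeyError) → 'C' (after the try/except). Output: QC

Answer: QC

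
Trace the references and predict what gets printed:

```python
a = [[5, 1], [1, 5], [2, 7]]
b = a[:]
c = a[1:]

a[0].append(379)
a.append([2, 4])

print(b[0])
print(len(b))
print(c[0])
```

Key concept: slice with nested mutation.
Step by step:
`a = [[5, 1], [1, 5], [2, 7]]` → a = [[5, 1], [1, 5], [2, 7]]
`b = a[:]` → b = [[5, 1], [1, 5], [2, 7]]
`c = a[1:]` → c = [[1, 5], [2, 7]]
`a[0].append(379)` → a = [[5, 1, 379], [1, 5], [2, 7]]; b = [[5, 1, 379], [1, 5], [2, 7]]
`a.append([2, 4])` → a = [[5, 1, 379], [1, 5], [2, 7], [2, 4]]
`print(b[0])` → prints [5, 1, 379]
`print(len(b))` → prints 3
`print(c[0])` → prints [1, 5]

Answer:
[5, 1, 379]
3
[1, 5]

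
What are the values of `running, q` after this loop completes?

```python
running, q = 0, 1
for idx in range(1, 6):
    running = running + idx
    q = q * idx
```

Sum and factorial of 1 to 5
`running, q` takes the values: (0, 1) → (1, 1) → (3, 1) → (3, 2) → (6, 2) → (6, 6) → (10, 6) → (10, 24) → (15, 24) → (15, 120)

Answer: 15, 120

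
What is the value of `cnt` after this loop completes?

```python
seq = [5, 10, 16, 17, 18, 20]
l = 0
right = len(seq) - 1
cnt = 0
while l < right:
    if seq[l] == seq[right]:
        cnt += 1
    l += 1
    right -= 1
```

Count matching pairs from ends
`cnt` takes the values: 0

Answer: 0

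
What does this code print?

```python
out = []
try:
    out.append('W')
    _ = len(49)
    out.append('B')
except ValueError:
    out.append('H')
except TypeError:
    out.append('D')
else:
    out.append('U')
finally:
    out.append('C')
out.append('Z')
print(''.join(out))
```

Execution trace: 'W' (try body) → 'D' (except TypeError) → 'C' (finally) → 'Z' (after the try/except). Output: WDCZ

Answer: WDCZ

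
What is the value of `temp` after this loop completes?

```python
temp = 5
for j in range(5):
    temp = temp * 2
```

Multiply by 2, 5 times: 5 * 2^5 = 160
`temp` takes the values: 5 → 10 → 20 → 40 → 80 → 160

Answer: 160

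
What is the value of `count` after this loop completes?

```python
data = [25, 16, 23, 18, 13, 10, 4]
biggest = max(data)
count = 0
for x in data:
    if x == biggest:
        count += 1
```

Count of max value 25 in [25, 16, 23, 18, 13, 10, 4]
`count` takes the values: 0 → 1

Answer: 1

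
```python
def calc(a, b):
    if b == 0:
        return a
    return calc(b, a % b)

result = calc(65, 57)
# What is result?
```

calc(65, 57) -> calc(57, 8) -> calc(8, 1) -> calc(1, 0) -> 1

Answer: 1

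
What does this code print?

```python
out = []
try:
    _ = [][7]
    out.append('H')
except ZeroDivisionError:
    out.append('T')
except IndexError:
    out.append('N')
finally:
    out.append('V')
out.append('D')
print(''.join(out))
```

Execution trace: 'N' (except IndexError) → 'V' (finally) → 'D' (after the try/except). Output: NVD

Answer: NVD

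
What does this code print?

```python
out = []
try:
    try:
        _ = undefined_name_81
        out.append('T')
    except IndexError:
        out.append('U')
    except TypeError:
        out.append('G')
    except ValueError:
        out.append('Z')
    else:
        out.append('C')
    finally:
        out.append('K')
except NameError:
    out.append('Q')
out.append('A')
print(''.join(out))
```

Execution trace: 'K' (finally) → 'Q' (outer except NameError) → 'A' (after the try/except). Output: KQA

Answer: KQA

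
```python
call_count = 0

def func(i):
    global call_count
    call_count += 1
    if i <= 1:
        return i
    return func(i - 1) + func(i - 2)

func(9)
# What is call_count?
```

Calls(i) = 1 + Calls(i-1) + Calls(i-2); Calls(0)=Calls(1)=1. For i=9 this gives 109.

Answer: 109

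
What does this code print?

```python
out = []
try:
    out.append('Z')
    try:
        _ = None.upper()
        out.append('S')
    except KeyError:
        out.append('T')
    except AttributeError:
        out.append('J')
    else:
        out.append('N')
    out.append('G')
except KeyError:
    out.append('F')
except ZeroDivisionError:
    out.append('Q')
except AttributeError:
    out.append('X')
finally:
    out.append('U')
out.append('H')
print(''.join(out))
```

Execution trace: 'Z' (try body) → 'J' (inner except AttributeError) → 'G' (try body, no exception) → 'U' (finally) → 'H' (after the try/except). Output: ZJGUH

Answer: ZJGUH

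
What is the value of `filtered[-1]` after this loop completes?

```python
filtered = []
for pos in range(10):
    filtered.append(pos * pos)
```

Last element of squares 0 to 9
`filtered` takes the values: [] → [0] → [0, 1] → [0, 1, 4] → [0, 1, 4, 9] → [0, 1, 4, 9, 16] → [0, 1, 4, 9, 16, 25] → [0, 1, 4, 9, 16, 25, 36] → [0, 1, 4, 9, 16, 25, 36, 49] → [0, 1, 4, 9, 16, 25, 36, 49, 64] → [0, 1, 4, 9, 16, 25, 36, 49, 64, 81]
So `filtered[-1]` = 81

Answer: 81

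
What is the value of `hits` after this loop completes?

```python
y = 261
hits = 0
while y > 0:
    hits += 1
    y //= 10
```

Count digits by repeated division by 10
`hits` takes the values: 0 → 1 → 2 → 3

Answer: 3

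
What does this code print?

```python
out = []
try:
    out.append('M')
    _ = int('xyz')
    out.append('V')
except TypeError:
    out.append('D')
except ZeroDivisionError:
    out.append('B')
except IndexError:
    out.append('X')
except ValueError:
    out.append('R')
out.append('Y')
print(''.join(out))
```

Execution trace: 'M' (try body) → 'R' (except ValueError) → 'Y' (after the try/except). Output: MRY

Answer: MRY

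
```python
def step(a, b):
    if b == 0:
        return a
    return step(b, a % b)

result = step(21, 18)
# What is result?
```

step(21, 18) -> step(18, 3) -> step(3, 0) -> 3

Answer: 3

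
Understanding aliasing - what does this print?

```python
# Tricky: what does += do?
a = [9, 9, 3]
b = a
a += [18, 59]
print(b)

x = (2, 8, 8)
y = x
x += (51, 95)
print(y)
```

Key concept: += behavior differs for mutable vs immutable.
Step by step:
`a = [9, 9, 3]` → a = [9, 9, 3]
`b = a` → b = [9, 9, 3] (same object as a)
`a += [18, 59]` → a = [9, 9, 3, 18, 59] (same object as b); b = [9, 9, 3, 18, 59] (same object as a)
`print(b)` → prints [9, 9, 3, 18, 59]
`x = (2, 8, 8)` → x = (2, 8, 8)
`y = x` → y = (2, 8, 8)
`x += (51, 95)` → x = (2, 8, 8, 51, 95)
`print(y)` → prints (2, 8, 8)

Answer:
[9, 9, 3, 18, 59]
(2, 8, 8)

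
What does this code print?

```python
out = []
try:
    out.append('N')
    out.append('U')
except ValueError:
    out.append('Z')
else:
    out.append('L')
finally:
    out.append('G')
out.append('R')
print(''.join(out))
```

Execution trace: 'N' (try body) → 'U' (try body, no exception) → 'L' (else) → 'G' (finally) → 'R' (after the try/except). Output: NULGR

Answer: NULGR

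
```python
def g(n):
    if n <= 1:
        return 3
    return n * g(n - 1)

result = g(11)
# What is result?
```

g(11) = 11 * 10 * 9 * 8 * 7 * 6 * 5 * 4 * 3 * 2 * 3 = 119750400

Answer: 119750400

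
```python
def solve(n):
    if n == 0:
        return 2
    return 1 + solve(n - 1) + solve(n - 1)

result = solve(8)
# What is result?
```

solve(n) = 1 + 2·solve(n-1), solve(0)=2. Closed form: (2+1)·2^8 - 1 = 767.

Answer: 767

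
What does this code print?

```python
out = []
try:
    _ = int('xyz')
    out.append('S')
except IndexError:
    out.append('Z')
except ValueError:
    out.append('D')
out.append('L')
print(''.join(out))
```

Execution trace: 'D' (except ValueError) → 'L' (after the try/except). Output: DL

Answer: DL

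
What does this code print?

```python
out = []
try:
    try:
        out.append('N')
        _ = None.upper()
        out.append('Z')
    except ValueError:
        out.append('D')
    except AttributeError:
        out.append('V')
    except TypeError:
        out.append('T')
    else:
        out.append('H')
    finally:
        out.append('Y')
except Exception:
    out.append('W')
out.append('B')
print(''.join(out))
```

Execution trace: 'N' (inner try body) → 'V' (inner except AttributeError) → 'Y' (inner finally) → 'B' (after the try/except). Output: NVYB

Answer: NVYB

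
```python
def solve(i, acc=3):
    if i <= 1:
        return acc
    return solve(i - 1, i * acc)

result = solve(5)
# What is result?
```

Accumulator trace (n, acc): (5, 3) -> (4, 15) -> (3, 60) -> (2, 180) -> (1, 360) -> return 360

Answer: 360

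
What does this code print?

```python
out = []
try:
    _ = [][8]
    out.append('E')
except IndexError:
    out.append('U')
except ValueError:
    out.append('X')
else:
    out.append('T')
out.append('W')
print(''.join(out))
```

Execution trace: 'U' (except IndexError) → 'W' (after the try/except). Output: UW

Answer: UW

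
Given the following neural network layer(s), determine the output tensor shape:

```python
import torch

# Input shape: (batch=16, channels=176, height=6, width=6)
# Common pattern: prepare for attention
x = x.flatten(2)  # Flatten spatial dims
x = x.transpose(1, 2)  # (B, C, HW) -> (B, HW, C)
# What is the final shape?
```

Input: (16, 176, 6, 6) -> after flatten(2): (16, 176, 36) -> Output: (16, 36, 176)

Answer: (16, 36, 176)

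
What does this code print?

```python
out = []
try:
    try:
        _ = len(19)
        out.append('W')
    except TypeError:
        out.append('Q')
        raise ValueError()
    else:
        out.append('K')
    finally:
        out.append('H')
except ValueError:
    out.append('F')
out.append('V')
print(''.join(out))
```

Execution trace: 'Q' (inner except TypeError) → 'H' (inner finally) → 'F' (outer except ValueError) → 'V' (after the try/except). Output: QHFV

Answer: QHFV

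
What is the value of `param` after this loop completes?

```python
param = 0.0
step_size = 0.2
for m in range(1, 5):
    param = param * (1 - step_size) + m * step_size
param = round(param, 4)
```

Moving average with lr=0.2
`param` takes the values: 0.0 → 0.2 → 0.56 → 1.048 → 1.6384

Answer: 1.6384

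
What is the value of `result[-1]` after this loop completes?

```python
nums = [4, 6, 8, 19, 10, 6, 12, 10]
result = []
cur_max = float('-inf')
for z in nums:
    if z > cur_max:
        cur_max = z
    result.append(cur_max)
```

Running max ends at 19
`result` takes the values: [] → [4] → [4, 6] → [4, 6, 8] → [4, 6, 8, 19] → [4, 6, 8, 19, 19] → [4, 6, 8, 19, 19, 19] → [4, 6, 8, 19, 19, 19, 19] → [4, 6, 8, 19, 19, 19, 19, 19]
So `result[-1]` = 19

Answer: 19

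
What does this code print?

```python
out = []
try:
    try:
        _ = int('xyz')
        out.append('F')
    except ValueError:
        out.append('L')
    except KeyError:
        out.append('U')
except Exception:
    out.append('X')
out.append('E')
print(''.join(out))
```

Execution trace: 'L' (inner except ValueError) → 'E' (after the try/except). Output: LE

Answer: LE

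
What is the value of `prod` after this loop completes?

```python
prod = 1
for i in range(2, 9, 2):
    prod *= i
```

Product of even numbers 2 to 8
`prod` takes the values: 1 → 2 → 8 → 48 → 384

Answer: 384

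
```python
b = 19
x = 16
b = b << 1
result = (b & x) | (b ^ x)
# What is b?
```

Trace:
`b = 19` → b = 19
`x = 16` → x = 16
`b = b << 1` → b = 38
`result = (b & x) | (b ^ x)` → result = 54
So b = 38

Answer: 38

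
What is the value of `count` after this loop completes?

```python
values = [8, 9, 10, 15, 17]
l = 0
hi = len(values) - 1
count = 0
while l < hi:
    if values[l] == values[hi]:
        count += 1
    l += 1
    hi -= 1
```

Count matching pairs from ends
`count` takes the values: 0

Answer: 0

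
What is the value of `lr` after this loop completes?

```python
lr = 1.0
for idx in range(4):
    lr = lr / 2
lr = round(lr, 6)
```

Halving LR 4 times: 1 / 2^4
`lr` takes the values: 1.0 → 0.5 → 0.25 → 0.125 → 0.0625

Answer: 0.0625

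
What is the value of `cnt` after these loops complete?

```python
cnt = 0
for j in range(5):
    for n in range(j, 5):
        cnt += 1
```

Upper triangle: 5 + 4 + ... + 1
`cnt` takes the values: 0 → 1 → 2 → 3 → 4 → 5 → 6 → 7 → 8 → 9 → 10 → 11 → 12 → 13 → 14 → 15

Answer: 15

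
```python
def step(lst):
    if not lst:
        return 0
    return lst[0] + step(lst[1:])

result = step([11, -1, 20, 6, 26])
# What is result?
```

11 + (-1) + 20 + 6 + 26 + 0 = 62

Answer: 62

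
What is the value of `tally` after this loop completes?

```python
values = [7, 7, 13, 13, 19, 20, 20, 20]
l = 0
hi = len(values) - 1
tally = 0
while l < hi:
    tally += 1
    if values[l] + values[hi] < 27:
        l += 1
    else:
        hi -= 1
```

Steps to find pair summing to 27
`tally` takes the values: 0 → 1 → 2 → 3 → 4 → 5 → 6 → 7

Answer: 7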